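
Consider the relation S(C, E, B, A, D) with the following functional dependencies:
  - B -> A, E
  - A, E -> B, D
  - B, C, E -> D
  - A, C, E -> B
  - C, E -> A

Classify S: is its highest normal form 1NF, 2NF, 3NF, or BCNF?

Candidate keys: {B, C}, {C, E}. Prime attributes: {B, C, E}.
B -> A, E: {B}⁺ = {A, B, D, E}, which is not all of the attributes, so the left side is not a superkey — BCNF is violated.
Because {A} is non-prime and the left side of B -> A, E is not a superkey, the relation is not in 3NF.
The proper key subset {B} of {B, C} determines non-prime {A, D}, so the relation is not even in 2NF.

1NF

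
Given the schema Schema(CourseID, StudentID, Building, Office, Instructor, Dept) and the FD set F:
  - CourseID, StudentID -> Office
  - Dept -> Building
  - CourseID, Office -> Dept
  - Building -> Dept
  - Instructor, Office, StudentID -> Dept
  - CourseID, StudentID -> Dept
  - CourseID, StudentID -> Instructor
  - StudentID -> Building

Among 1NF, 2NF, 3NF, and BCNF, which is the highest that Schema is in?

Candidate key: {CourseID, StudentID}. Prime attributes: {CourseID, StudentID}.
For Dept -> Building we have {Dept}⁺ = {Building, Dept}; {Dept} is not a superkey, so BCNF fails.
Dept -> Building has non-prime {Building} on the right and a non-superkey on the left, so 3NF fails.
Since {StudentID} ⊂ {CourseID, StudentID} and {StudentID}⁺ ⊇ {Building, Dept} with {Building, Dept} non-prime, there is a partial dependency; 2NF fails.

1NF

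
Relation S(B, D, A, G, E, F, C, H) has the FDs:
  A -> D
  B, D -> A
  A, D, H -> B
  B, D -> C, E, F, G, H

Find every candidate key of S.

Closure of {A, B} is {A, B, C, D, E, F, G, H}, the whole schema; {A, B} is a candidate key.
Closure of {A, H} is {A, B, C, D, E, F, G, H}, the whole schema; {A, H} is a candidate key.
Closure of {B, D} is {A, B, C, D, E, F, G, H}, the whole schema; {B, D} is a candidate key.
These are minimal and exhaustive — every other superkey contains one of them.

{A, B}, {A, H}, {B, D}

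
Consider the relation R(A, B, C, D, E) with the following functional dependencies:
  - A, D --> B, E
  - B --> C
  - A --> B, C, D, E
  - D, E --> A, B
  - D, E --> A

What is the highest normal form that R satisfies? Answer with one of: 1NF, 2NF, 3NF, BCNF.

Candidate keys: {A}, {D, E}. Prime attributes: {A, D, E}.
For B --> C we have {B}⁺ = {B, C}; {B} is not a superkey, so BCNF fails.
Because {C} is non-prime and the left side of B --> C is not a superkey, the relation is not in 3NF.
No non-prime attribute depends on a proper subset of any candidate key, so 2NF holds.

2NF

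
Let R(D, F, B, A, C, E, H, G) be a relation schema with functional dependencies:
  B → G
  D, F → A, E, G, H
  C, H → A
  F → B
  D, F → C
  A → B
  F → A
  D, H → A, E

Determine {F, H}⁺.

Start with {F, H}.
F → B applies; add {B} → now {B, F, H}.
F → A applies; add {A} → now {A, B, F, H}.
B → G applies; add {G} → now {A, B, F, G, H}.
No further FD applies.

{A, B, F, G, H}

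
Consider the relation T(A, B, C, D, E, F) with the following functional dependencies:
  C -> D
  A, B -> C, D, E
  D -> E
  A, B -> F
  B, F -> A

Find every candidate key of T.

{B} never appears on the right of any FD, so every key must include it.
{A, B}⁺ = {A, B, C, D, E, F} — all of the relation — so {A, B} is a candidate key.
{B, F}⁺ = {A, B, C, D, E, F} — all of the relation — so {B, F} is a candidate key.
No proper subset of any of these is a key, and no other minimal superkey exists.

{A, B}, {B, F}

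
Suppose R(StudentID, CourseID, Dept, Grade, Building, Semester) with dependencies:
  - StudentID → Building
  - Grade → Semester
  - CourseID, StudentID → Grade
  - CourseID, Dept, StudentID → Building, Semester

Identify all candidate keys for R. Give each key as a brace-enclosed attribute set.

{CourseID, Dept, StudentID} never appear on the right of any FD, so every key must include all of them.
{CourseID, Dept, StudentID}⁺ = {Building, CourseID, Dept, Grade, Semester, StudentID}, which is every attribute, so {CourseID, Dept, StudentID} is a candidate key.
No other minimal set has full closure, so this is the only candidate key.

{CourseID, Dept, StudentID}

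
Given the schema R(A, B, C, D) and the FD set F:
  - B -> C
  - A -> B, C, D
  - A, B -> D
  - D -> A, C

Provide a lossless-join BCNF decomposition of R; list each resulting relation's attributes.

Candidate keys of the original relation: {A}, {D}.
{A, B, C, D}: {B} determines {B, C} here but is not a superkey — split on B -> C, giving {B, C} and {A, B, D}.
{B, C} has no BCNF violation.
{A, B, D} has no BCNF violation.

{A, B, D}; {B, C}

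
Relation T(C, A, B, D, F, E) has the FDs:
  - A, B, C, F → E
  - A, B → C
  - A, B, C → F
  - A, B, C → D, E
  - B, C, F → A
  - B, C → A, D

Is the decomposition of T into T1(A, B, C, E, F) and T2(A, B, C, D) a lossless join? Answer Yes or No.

Common attributes: {A, B, C}; their closure is {A, B, C, D, E, F}.
Since T1 ⊆ {A, B, C, D, E, F}, the intersection is a superkey of T1; the decomposition is lossless.

Yes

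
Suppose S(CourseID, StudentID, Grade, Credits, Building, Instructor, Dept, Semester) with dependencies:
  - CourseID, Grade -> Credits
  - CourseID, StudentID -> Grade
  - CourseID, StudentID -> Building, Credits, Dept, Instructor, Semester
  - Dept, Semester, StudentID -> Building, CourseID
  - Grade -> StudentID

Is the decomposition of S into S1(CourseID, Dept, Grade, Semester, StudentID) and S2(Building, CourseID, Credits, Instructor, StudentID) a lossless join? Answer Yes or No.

Yes

S1 ∩ S2 = {CourseID, StudentID}; its closure under F is {Building, CourseID, Credits, Dept, Grade, Instructor, Semester, StudentID}.
S1 is contained in that closure, so S1 ∩ S2 -> S1 holds and the join is lossless.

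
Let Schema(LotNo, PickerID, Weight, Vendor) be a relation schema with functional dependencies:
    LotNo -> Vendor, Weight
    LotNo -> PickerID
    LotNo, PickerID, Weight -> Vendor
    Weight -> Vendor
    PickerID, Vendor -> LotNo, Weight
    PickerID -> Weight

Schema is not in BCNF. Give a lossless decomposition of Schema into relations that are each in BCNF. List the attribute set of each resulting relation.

{LotNo, PickerID, Weight}; {Vendor, Weight}

Candidate keys of the original relation: {LotNo}, {PickerID}.
Within {LotNo, PickerID, Vendor, Weight}: {Weight}⁺ ∩ {LotNo, PickerID, Vendor, Weight} = {Vendor, Weight}, not the whole set, so Weight -> Vendor violates BCNF; decompose into {Vendor, Weight} and {LotNo, PickerID, Weight}.
{Vendor, Weight} is in BCNF.
{LotNo, PickerID, Weight} is in BCNF.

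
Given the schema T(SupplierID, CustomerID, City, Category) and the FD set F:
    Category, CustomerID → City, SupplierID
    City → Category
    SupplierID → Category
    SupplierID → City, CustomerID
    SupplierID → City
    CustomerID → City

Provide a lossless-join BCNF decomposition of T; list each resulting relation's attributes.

{Category, City}; {City, CustomerID, SupplierID}

Candidate keys of the original relation: {CustomerID}, {SupplierID}.
Within {Category, City, CustomerID, SupplierID}: {City}⁺ ∩ {Category, City, CustomerID, SupplierID} = {Category, City}, not the whole set, so City → Category violates BCNF; decompose into {Category, City} and {City, CustomerID, SupplierID}.
{Category, City} is in BCNF.
{City, CustomerID, SupplierID} is in BCNF.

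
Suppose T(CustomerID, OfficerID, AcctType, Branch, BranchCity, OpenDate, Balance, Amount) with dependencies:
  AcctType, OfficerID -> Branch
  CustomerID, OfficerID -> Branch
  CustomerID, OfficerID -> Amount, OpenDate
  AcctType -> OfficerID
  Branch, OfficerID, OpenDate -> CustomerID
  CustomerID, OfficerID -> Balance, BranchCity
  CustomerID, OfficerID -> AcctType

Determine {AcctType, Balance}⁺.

Start with {AcctType, Balance}.
AcctType -> OfficerID applies; add {OfficerID} → now {AcctType, Balance, OfficerID}.
AcctType, OfficerID -> Branch applies; add {Branch} → now {AcctType, Balance, Branch, OfficerID}.
No further FD applies.

{AcctType, Balance, Branch, OfficerID}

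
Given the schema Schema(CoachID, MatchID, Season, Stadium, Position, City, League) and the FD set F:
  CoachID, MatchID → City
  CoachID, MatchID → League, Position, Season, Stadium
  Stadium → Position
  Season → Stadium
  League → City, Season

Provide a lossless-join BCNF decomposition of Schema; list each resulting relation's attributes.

Candidate key of the original relation: {CoachID, MatchID}.
Within {City, CoachID, League, MatchID, Position, Season, Stadium}: {Stadium}⁺ ∩ {City, CoachID, League, MatchID, Position, Season, Stadium} = {Position, Stadium}, not the whole set, so Stadium → Position violates BCNF; decompose into {Position, Stadium} and {City, CoachID, League, MatchID, Season, Stadium}.
{Position, Stadium} has no BCNF violation.
Within {City, CoachID, League, MatchID, Season, Stadium}: {Season}⁺ ∩ {City, CoachID, League, MatchID, Season, Stadium} = {Season, Stadium}, not the whole set, so Season → Stadium violates BCNF; decompose into {Season, Stadium} and {City, CoachID, League, MatchID, Season}.
{Season, Stadium} has no BCNF violation.
Within {City, CoachID, League, MatchID, Season}: {League}⁺ ∩ {City, CoachID, League, MatchID, Season} = {City, League, Season}, not the whole set, so League → City, Season violates BCNF; decompose into {City, League, Season} and {CoachID, League, MatchID}.
{City, League, Season} has no BCNF violation.
{CoachID, League, MatchID} has no BCNF violation.

{City, League, Season}; {CoachID, League, MatchID}; {Position, Stadium}; {Season, Stadium}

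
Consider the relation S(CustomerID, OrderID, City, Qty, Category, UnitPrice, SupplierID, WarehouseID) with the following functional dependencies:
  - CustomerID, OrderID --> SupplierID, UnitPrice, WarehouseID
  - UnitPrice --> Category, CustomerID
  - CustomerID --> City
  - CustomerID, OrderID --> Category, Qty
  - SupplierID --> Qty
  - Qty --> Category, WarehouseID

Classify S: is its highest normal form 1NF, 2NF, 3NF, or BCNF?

Candidate keys: {CustomerID, OrderID}, {OrderID, UnitPrice}. Prime attributes: {CustomerID, OrderID, UnitPrice}.
For UnitPrice --> Category, CustomerID we have {UnitPrice}⁺ = {Category, City, CustomerID, UnitPrice}; {UnitPrice} is not a superkey, so BCNF fails.
Because {Category} is non-prime and the left side of UnitPrice --> Category, CustomerID is not a superkey, the relation is not in 3NF.
{CustomerID} is a proper subset of the key {CustomerID, OrderID}, and {CustomerID}⁺ contains the non-prime attribute {City} — a partial dependency, so 2NF is violated.

1NF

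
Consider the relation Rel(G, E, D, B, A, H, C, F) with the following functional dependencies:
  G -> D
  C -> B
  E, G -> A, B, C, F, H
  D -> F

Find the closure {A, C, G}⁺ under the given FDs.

{A, B, C, D, F, G}

Start with {A, C, G}.
G -> D applies; add {D} → now {A, C, D, G}.
C -> B applies; add {B} → now {A, B, C, D, G}.
D -> F applies; add {F} → now {A, B, C, D, F, G}.
No further FD applies.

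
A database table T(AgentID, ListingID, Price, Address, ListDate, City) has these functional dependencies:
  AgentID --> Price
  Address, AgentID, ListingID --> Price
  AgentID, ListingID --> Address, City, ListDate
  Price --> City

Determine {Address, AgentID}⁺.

{Address, AgentID, City, Price}

Start with {Address, AgentID}.
AgentID --> Price applies; add {Price} → now {Address, AgentID, Price}.
Price --> City applies; add {City} → now {Address, AgentID, City, Price}.
No further FD applies.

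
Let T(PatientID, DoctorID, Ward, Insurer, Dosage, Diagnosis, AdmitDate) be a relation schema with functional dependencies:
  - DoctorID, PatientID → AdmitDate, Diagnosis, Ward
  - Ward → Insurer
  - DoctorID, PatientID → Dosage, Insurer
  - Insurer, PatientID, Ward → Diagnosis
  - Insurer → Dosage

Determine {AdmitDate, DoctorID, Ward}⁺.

Start with {AdmitDate, DoctorID, Ward}.
Ward → Insurer applies; add {Insurer} → now {AdmitDate, DoctorID, Insurer, Ward}.
Insurer → Dosage applies; add {Dosage} → now {AdmitDate, DoctorID, Dosage, Insurer, Ward}.
No further FD applies.

{AdmitDate, DoctorID, Dosage, Insurer, Ward}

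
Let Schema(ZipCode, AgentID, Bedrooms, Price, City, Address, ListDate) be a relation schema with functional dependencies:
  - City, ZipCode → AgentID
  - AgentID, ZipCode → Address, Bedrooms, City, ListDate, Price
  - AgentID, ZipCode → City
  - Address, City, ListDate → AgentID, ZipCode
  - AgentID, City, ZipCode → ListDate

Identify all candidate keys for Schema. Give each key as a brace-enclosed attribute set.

{AgentID, ZipCode}⁺ = {Address, AgentID, Bedrooms, City, ListDate, Price, ZipCode}, which is every attribute, so {AgentID, ZipCode} is a candidate key.
{City, ZipCode}⁺ = {Address, AgentID, Bedrooms, City, ListDate, Price, ZipCode}, which is every attribute, so {City, ZipCode} is a candidate key.
{Address, City, ListDate}⁺ = {Address, AgentID, Bedrooms, City, ListDate, Price, ZipCode}, which is every attribute, so {Address, City, ListDate} is a candidate key.
No proper subset of any of these is a key, and no other minimal superkey exists.

{Address, City, ListDate}, {AgentID, ZipCode}, {City, ZipCode}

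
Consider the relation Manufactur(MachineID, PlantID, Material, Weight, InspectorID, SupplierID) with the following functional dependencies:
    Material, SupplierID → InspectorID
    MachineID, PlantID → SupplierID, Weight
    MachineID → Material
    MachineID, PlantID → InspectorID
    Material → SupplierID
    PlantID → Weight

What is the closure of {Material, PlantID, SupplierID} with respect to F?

Start with {Material, PlantID, SupplierID}.
Material, SupplierID → InspectorID applies; add {InspectorID} → now {InspectorID, Material, PlantID, SupplierID}.
PlantID → Weight applies; add {Weight} → now {InspectorID, Material, PlantID, SupplierID, Weight}.
No further FD applies.

{InspectorID, Material, PlantID, SupplierID, Weight}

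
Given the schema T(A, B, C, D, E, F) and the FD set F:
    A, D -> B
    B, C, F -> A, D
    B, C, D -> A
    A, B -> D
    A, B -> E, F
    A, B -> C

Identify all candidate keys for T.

{A, B} is a candidate key since {A, B}⁺ = {A, B, C, D, E, F} covers every attribute.
{A, D} is a candidate key since {A, D}⁺ = {A, B, C, D, E, F} covers every attribute.
{B, C, D} is a candidate key since {B, C, D}⁺ = {A, B, C, D, E, F} covers every attribute.
{B, C, F} is a candidate key since {B, C, F}⁺ = {A, B, C, D, E, F} covers every attribute.
These are minimal and exhaustive — every other superkey contains one of them.

{A, B}, {A, D}, {B, C, D}, {B, C, F}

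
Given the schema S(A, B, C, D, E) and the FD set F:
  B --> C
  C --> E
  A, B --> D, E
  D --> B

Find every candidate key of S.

{A} never appears on the right of any FD, so every key must include it.
{A, B}⁺ = {A, B, C, D, E}, which is every attribute, so {A, B} is a candidate key.
{A, D}⁺ = {A, B, C, D, E}, which is every attribute, so {A, D} is a candidate key.
These are minimal and exhaustive — every other superkey contains one of them.

{A, B}, {A, D}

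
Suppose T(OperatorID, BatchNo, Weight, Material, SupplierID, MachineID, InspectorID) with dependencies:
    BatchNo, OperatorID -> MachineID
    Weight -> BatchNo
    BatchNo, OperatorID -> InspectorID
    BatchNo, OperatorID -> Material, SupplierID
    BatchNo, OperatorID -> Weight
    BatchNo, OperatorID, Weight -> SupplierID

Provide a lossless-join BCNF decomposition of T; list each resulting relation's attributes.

{BatchNo, Weight}; {InspectorID, MachineID, Material, OperatorID, SupplierID, Weight}

Candidate keys of the original relation: {BatchNo, OperatorID}, {OperatorID, Weight}.
Within {BatchNo, InspectorID, MachineID, Material, OperatorID, SupplierID, Weight}: {Weight}⁺ ∩ {BatchNo, InspectorID, MachineID, Material, OperatorID, SupplierID, Weight} = {BatchNo, Weight}, not the whole set, so Weight -> BatchNo violates BCNF; decompose into {BatchNo, Weight} and {InspectorID, MachineID, Material, OperatorID, SupplierID, Weight}.
{BatchNo, Weight} is in BCNF.
{InspectorID, MachineID, Material, OperatorID, SupplierID, Weight} is in BCNF.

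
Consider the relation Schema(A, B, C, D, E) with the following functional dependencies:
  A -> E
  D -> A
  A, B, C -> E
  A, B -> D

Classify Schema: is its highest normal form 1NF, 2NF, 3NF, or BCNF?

1NF

Candidate keys: {A, B, C}, {B, C, D}. Prime attributes: {A, B, C, D}.
A -> E: {A}⁺ = {A, E}, which is not all of the attributes, so the left side is not a superkey — BCNF is violated.
A -> E determines the non-prime attribute {E} from a non-superkey — 3NF is violated.
The proper key subset {A} of {A, B, C} determines non-prime {E}, so the relation is not even in 2NF.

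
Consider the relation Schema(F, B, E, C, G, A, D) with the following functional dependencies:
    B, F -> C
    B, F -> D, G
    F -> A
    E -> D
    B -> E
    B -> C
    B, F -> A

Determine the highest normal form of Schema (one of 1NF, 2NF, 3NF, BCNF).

1NF

Candidate key: {B, F}. Prime attributes: {B, F}.
F -> A: {F}⁺ = {A, F}, which is not all of the attributes, so the left side is not a superkey — BCNF is violated.
F -> A determines the non-prime attribute {A} from a non-superkey — 3NF is violated.
The proper key subset {B} of {B, F} determines non-prime {C, D, E}, so the relation is not even in 2NF.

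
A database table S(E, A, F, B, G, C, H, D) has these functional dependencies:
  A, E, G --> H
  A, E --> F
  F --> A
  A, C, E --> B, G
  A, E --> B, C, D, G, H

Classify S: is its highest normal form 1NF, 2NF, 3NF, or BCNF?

3NF

Candidate keys: {A, E}, {E, F}. Prime attributes: {A, E, F}.
For F --> A we have {F}⁺ = {A, F}; {F} is not a superkey, so BCNF fails.
Since {A} ⊆ prime attributes and every other non-superkey FD also has a prime right side, the schema is in 3NF.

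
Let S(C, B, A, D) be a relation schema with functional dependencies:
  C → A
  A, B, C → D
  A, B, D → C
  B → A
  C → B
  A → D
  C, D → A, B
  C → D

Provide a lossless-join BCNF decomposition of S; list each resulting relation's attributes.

{A, B, C}; {A, D}

Candidate keys of the original relation: {B}, {C}.
In {A, B, C, D}, {A} is not a superkey ({A}⁺ restricted to this set is {A, D}), so split on A → D into {A, D} and {A, B, C}.
{A, D}: every determinant is a superkey — BCNF.
{A, B, C}: every determinant is a superkey — BCNF.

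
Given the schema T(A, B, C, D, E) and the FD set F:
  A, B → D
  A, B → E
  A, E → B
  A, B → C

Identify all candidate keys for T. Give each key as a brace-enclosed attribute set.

{A} never appears on the right of any FD, so every key must include it.
{A, B} is a candidate key since {A, B}⁺ = {A, B, C, D, E} covers every attribute.
{A, E} is a candidate key since {A, E}⁺ = {A, B, C, D, E} covers every attribute.
Any other superkey properly contains one of these, so there are no further candidate keys.

{A, B}, {A, E}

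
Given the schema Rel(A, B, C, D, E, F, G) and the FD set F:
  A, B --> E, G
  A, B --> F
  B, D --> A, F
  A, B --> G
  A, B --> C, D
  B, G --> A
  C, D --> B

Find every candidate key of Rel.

{A, B}⁺ = {A, B, C, D, E, F, G} — all of the relation — so {A, B} is a candidate key.
{B, D}⁺ = {A, B, C, D, E, F, G} — all of the relation — so {B, D} is a candidate key.
{B, G}⁺ = {A, B, C, D, E, F, G} — all of the relation — so {B, G} is a candidate key.
{C, D}⁺ = {A, B, C, D, E, F, G} — all of the relation — so {C, D} is a candidate key.
Any other superkey properly contains one of these, so there are no further candidate keys.

{A, B}, {B, D}, {B, G}, {C, D}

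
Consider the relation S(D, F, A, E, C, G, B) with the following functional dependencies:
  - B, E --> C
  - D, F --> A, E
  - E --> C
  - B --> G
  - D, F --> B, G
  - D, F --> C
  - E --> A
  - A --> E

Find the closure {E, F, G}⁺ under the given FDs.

Start with {E, F, G}.
E --> C applies; add {C} → now {C, E, F, G}.
E --> A applies; add {A} → now {A, C, E, F, G}.
No further FD applies.

{A, C, E, F, G}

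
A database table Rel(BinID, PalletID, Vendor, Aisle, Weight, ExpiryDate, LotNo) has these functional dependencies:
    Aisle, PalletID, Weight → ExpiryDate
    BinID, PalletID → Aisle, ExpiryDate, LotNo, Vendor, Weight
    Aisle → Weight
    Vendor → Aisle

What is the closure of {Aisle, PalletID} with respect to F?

Start with {Aisle, PalletID}.
Aisle → Weight applies; add {Weight} → now {Aisle, PalletID, Weight}.
Aisle, PalletID, Weight → ExpiryDate applies; add {ExpiryDate} → now {Aisle, ExpiryDate, PalletID, Weight}.
No further FD applies.

{Aisle, ExpiryDate, PalletID, Weight}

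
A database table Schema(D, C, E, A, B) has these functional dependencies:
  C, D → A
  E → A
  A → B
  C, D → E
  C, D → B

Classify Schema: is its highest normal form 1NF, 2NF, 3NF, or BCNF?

Candidate key: {C, D}. Prime attributes: {C, D}.
E → A: {E}⁺ = {A, B, E}, which is not all of the attributes, so the left side is not a superkey — BCNF is violated.
E → A determines the non-prime attribute {A} from a non-superkey — 3NF is violated.
Checking every proper subset of each key, none determines a non-prime attribute — 2NF is satisfied.

2NF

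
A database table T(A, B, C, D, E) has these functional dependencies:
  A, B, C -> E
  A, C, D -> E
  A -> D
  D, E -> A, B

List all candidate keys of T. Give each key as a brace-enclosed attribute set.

Attributes never on any right-hand side: {C} — every candidate key must contain it.
{A, C} is a candidate key since {A, C}⁺ = {A, B, C, D, E} covers every attribute.
{C, D, E} is a candidate key since {C, D, E}⁺ = {A, B, C, D, E} covers every attribute.
Any other superkey properly contains one of these, so there are no further candidate keys.

{A, C}, {C, D, E}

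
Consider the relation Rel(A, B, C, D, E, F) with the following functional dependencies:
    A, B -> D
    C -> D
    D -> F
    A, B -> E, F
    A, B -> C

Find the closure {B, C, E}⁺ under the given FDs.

Start with {B, C, E}.
C -> D applies; add {D} → now {B, C, D, E}.
D -> F applies; add {F} → now {B, C, D, E, F}.
No further FD applies.

{B, C, D, E, F}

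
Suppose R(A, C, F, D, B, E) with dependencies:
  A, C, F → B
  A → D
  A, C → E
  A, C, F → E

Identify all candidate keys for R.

{A, C, F}

No FD produces {A, C, F}, so they must be in every candidate key.
{A, C, F} is a candidate key since {A, C, F}⁺ = {A, B, C, D, E, F} covers every attribute.
No smaller or unrelated set reaches every attribute, so there are no other keys.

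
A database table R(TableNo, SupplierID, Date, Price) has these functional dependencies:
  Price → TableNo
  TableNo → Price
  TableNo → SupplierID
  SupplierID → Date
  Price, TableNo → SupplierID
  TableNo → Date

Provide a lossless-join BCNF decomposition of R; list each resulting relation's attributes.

{Date, SupplierID}; {Price, SupplierID, TableNo}

Candidate keys of the original relation: {Price}, {TableNo}.
In {Date, Price, SupplierID, TableNo}, {SupplierID} is not a superkey ({SupplierID}⁺ restricted to this set is {Date, SupplierID}), so split on SupplierID → Date into {Date, SupplierID} and {Price, SupplierID, TableNo}.
{Date, SupplierID} has no BCNF violation.
{Price, SupplierID, TableNo} has no BCNF violation.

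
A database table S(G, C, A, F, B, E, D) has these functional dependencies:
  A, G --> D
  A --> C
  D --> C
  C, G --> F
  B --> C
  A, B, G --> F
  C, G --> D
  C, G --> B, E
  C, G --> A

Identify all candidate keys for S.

Attributes never on any right-hand side: {G} — every candidate key must contain it.
{A, G} is a candidate key since {A, G}⁺ = {A, B, C, D, E, F, G} covers every attribute.
{B, G} is a candidate key since {B, G}⁺ = {A, B, C, D, E, F, G} covers every attribute.
{C, G} is a candidate key since {C, G}⁺ = {A, B, C, D, E, F, G} covers every attribute.
{D, G} is a candidate key since {D, G}⁺ = {A, B, C, D, E, F, G} covers every attribute.
No proper subset of any of these is a key, and no other minimal superkey exists.

{A, G}, {B, G}, {C, G}, {D, G}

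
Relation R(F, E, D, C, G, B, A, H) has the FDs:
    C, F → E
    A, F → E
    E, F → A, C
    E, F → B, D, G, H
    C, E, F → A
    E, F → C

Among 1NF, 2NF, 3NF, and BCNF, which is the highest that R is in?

BCNF

Candidate keys: {A, F}, {C, F}, {E, F}. Prime attributes: {A, C, E, F}.
Every FD has a superkey on the left, so the relation is in BCNF.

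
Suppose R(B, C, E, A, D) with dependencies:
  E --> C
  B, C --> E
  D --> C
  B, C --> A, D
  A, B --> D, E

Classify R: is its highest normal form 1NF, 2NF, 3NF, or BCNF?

3NF

Candidate keys: {A, B}, {B, C}, {B, D}, {B, E}. Prime attributes: {A, B, C, D, E}.
E --> C: {E}⁺ = {C, E}, which is not all of the attributes, so the left side is not a superkey — BCNF is violated.
Its right-hand attributes {C} are all prime, as are those of every other non-superkey FD — the relation is in 3NF.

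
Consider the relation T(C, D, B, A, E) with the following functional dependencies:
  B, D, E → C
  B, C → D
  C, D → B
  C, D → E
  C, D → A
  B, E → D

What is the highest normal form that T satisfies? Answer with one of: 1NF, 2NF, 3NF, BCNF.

BCNF

Candidate keys: {B, C}, {B, E}, {C, D}. Prime attributes: {B, C, D, E}.
The left-hand side of every FD is a superkey, so BCNF is satisfied.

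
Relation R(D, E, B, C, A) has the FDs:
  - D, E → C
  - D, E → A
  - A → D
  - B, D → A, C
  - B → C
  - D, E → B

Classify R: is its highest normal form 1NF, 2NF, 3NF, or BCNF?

2NF

Candidate keys: {A, E}, {D, E}. Prime attributes: {A, D, E}.
A → D: {A}⁺ = {A, D}, which is not all of the attributes, so the left side is not a superkey — BCNF is violated.
B, D → A, C has non-prime {C} on the right and a non-superkey on the left, so 3NF fails.
No proper subset of a key has a non-prime attribute in its closure, so there is no partial dependency; 2NF holds.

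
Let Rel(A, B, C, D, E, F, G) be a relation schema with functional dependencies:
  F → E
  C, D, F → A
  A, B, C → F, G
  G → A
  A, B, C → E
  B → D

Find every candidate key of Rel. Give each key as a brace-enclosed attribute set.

{A, B, C}, {B, C, F}, {B, C, G}

{B, C} never appear on the right of any FD, so every key must include all of them.
{A, B, C} is a candidate key since {A, B, C}⁺ = {A, B, C, D, E, F, G} covers every attribute.
{B, C, F} is a candidate key since {B, C, F}⁺ = {A, B, C, D, E, F, G} covers every attribute.
{B, C, G} is a candidate key since {B, C, G}⁺ = {A, B, C, D, E, F, G} covers every attribute.
These are minimal and exhaustive — every other superkey contains one of them.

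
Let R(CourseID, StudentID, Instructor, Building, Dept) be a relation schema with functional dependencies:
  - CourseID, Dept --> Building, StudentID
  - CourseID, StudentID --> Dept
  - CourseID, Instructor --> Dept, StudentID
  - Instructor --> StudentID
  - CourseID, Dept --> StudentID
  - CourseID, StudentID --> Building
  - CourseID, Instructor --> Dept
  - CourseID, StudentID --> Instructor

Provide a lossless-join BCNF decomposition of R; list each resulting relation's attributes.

{Building, CourseID, Dept, Instructor}; {Instructor, StudentID}

Candidate keys of the original relation: {CourseID, Dept}, {CourseID, Instructor}, {CourseID, StudentID}.
{Building, CourseID, Dept, Instructor, StudentID}: {Instructor} determines {Instructor, StudentID} here but is not a superkey — split on Instructor --> StudentID, giving {Instructor, StudentID} and {Building, CourseID, Dept, Instructor}.
{Instructor, StudentID} has no BCNF violation.
{Building, CourseID, Dept, Instructor} has no BCNF violation.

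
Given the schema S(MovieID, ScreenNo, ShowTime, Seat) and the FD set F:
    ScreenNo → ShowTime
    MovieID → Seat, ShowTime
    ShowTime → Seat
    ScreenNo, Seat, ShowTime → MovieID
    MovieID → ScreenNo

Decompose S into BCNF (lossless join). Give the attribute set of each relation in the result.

{MovieID, ScreenNo, ShowTime}; {Seat, ShowTime}

Candidate keys of the original relation: {MovieID}, {ScreenNo}.
Within {MovieID, ScreenNo, Seat, ShowTime}: {ShowTime}⁺ ∩ {MovieID, ScreenNo, Seat, ShowTime} = {Seat, ShowTime}, not the whole set, so ShowTime → Seat violates BCNF; decompose into {Seat, ShowTime} and {MovieID, ScreenNo, ShowTime}.
{Seat, ShowTime}: every determinant is a superkey — BCNF.
{MovieID, ScreenNo, ShowTime}: every determinant is a superkey — BCNF.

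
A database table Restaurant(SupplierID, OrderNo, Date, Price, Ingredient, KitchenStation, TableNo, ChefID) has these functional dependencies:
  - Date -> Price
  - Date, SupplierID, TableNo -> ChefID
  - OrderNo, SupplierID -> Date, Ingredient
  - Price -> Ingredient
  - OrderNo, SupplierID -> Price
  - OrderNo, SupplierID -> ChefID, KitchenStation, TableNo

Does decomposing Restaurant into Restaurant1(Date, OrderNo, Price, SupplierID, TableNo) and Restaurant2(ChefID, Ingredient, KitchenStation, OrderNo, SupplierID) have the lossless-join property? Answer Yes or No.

Yes

Common attributes: {OrderNo, SupplierID}; their closure is {ChefID, Date, Ingredient, KitchenStation, OrderNo, Price, SupplierID, TableNo}.
This includes all of Restaurant1, so the common attributes are a superkey of Restaurant1 — the join is lossless.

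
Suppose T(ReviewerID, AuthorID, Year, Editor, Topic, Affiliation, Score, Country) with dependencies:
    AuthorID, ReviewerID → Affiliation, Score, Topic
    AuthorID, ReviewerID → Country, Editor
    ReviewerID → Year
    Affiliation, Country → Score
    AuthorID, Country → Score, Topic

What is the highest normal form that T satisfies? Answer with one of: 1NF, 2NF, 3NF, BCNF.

1NF

Candidate key: {AuthorID, ReviewerID}. Prime attributes: {AuthorID, ReviewerID}.
For ReviewerID → Year we have {ReviewerID}⁺ = {ReviewerID, Year}; {ReviewerID} is not a superkey, so BCNF fails.
ReviewerID → Year determines the non-prime attribute {Year} from a non-superkey — 3NF is violated.
The proper key subset {ReviewerID} of {AuthorID, ReviewerID} determines non-prime {Year}, so the relation is not even in 2NF.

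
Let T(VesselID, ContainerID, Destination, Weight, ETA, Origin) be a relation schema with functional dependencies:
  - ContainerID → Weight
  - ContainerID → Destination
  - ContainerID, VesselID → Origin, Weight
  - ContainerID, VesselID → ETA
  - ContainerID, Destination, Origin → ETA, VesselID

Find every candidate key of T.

{ContainerID, Origin}, {ContainerID, VesselID}

{ContainerID} never appears on the right of any FD, so every key must include it.
Closure of {ContainerID, Origin} is {ContainerID, Destination, ETA, Origin, VesselID, Weight}, the whole schema; {ContainerID, Origin} is a candidate key.
Closure of {ContainerID, VesselID} is {ContainerID, Destination, ETA, Origin, VesselID, Weight}, the whole schema; {ContainerID, VesselID} is a candidate key.
These are minimal and exhaustive — every other superkey contains one of them.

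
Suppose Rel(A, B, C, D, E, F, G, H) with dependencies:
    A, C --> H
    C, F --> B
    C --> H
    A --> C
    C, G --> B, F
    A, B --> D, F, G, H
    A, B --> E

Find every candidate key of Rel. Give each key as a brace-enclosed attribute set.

{A, B}, {A, F}, {A, G}

Attributes never on any right-hand side: {A} — every candidate key must contain it.
{A, B}⁺ = {A, B, C, D, E, F, G, H} — all of the relation — so {A, B} is a candidate key.
{A, F}⁺ = {A, B, C, D, E, F, G, H} — all of the relation — so {A, F} is a candidate key.
{A, G}⁺ = {A, B, C, D, E, F, G, H} — all of the relation — so {A, G} is a candidate key.
Any other superkey properly contains one of these, so there are no further candidate keys.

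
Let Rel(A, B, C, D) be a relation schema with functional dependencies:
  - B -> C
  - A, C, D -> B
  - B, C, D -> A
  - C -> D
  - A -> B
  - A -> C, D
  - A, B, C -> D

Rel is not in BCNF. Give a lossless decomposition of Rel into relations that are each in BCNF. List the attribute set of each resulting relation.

Candidate keys of the original relation: {A}, {B}.
{A, B, C, D}: {C} determines {C, D} here but is not a superkey — split on C -> D, giving {C, D} and {A, B, C}.
{C, D} has no BCNF violation.
{A, B, C} has no BCNF violation.

{A, B, C}; {C, D}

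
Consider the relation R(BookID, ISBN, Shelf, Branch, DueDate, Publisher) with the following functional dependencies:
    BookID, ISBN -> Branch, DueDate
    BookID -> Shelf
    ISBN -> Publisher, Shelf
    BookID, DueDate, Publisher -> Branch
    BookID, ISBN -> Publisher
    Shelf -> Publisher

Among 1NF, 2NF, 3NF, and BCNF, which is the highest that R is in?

Candidate key: {BookID, ISBN}. Prime attributes: {BookID, ISBN}.
For BookID -> Shelf we have {BookID}⁺ = {BookID, Publisher, Shelf}; {BookID} is not a superkey, so BCNF fails.
BookID -> Shelf has non-prime {Shelf} on the right and a non-superkey on the left, so 3NF fails.
The proper key subset {BookID} of {BookID, ISBN} determines non-prime {Publisher, Shelf}, so the relation is not even in 2NF.

1NF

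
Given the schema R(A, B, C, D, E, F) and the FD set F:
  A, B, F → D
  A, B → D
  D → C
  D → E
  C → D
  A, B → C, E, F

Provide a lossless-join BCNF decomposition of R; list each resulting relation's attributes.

{A, B, D, F}; {C, D, E}

Candidate key of the original relation: {A, B}.
{A, B, C, D, E, F}: {D} determines {C, D, E} here but is not a superkey — split on D → C, E, giving {C, D, E} and {A, B, D, F}.
{C, D, E} has no BCNF violation.
{A, B, D, F} has no BCNF violation.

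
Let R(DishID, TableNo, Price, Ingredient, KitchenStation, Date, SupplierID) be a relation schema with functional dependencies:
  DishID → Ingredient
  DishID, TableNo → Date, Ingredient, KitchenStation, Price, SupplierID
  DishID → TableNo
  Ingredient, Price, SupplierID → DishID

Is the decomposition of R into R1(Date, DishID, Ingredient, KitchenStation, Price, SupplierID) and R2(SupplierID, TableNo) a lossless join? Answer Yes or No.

No

The shared attributes are {SupplierID} and {SupplierID}⁺ = {SupplierID}.
Neither R1 nor R2 is contained in that closure, so the decomposition is lossy.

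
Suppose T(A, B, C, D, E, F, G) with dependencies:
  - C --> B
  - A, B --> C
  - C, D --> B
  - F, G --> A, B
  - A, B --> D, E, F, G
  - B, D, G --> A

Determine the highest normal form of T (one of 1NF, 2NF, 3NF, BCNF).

Candidate keys: {A, B}, {A, C}, {B, D, G}, {C, D, G}, {F, G}. Prime attributes: {A, B, C, D, F, G}.
C --> B: {C}⁺ = {B, C}, which is not all of the attributes, so the left side is not a superkey — BCNF is violated.
But every attribute on its right side ({B}) is prime, and the same holds for every other non-superkey FD, so 3NF still holds.

3NF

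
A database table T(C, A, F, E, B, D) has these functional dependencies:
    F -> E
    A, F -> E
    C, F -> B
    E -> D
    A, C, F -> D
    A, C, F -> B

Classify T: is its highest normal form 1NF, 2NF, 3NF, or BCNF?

1NF

Candidate key: {A, C, F}. Prime attributes: {A, C, F}.
For F -> E we have {F}⁺ = {D, E, F}; {F} is not a superkey, so BCNF fails.
F -> E has non-prime {E} on the right and a non-superkey on the left, so 3NF fails.
{F} is a proper subset of the key {A, C, F}, and {F}⁺ contains the non-prime attributes {D, E} — a partial dependency, so 2NF is violated.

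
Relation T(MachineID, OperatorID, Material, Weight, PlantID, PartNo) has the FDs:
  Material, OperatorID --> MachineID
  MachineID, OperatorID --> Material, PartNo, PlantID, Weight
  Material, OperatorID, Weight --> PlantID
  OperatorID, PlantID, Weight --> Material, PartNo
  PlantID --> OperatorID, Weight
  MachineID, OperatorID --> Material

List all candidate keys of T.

Closure of {PlantID} is {MachineID, Material, OperatorID, PartNo, PlantID, Weight}, the whole schema; {PlantID} is a candidate key.
Closure of {MachineID, OperatorID} is {MachineID, Material, OperatorID, PartNo, PlantID, Weight}, the whole schema; {MachineID, OperatorID} is a candidate key.
Closure of {Material, OperatorID} is {MachineID, Material, OperatorID, PartNo, PlantID, Weight}, the whole schema; {Material, OperatorID} is a candidate key.
No proper subset of any of these is a key, and no other minimal superkey exists.

{MachineID, OperatorID}, {Material, OperatorID}, {PlantID}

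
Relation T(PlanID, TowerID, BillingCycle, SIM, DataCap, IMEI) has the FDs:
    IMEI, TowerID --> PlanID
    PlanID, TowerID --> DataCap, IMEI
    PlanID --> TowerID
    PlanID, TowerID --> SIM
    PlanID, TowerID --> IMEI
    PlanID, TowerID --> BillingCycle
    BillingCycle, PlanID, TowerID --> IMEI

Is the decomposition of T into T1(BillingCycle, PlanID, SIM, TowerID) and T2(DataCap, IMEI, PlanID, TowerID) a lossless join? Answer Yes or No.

The shared attributes are {PlanID, TowerID} and {PlanID, TowerID}⁺ = {BillingCycle, DataCap, IMEI, PlanID, SIM, TowerID}.
This includes all of T1, so the common attributes are a superkey of T1 — the join is lossless.

Yes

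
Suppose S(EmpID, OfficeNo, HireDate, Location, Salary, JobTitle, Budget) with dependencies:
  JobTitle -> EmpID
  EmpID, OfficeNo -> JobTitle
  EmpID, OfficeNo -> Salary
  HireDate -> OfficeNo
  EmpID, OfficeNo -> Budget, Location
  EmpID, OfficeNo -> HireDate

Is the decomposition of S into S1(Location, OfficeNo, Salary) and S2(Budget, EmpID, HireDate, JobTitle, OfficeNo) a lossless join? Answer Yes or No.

Common attributes: {OfficeNo}; their closure is {OfficeNo}.
Neither S1 nor S2 is contained in that closure, so the decomposition is lossy.

No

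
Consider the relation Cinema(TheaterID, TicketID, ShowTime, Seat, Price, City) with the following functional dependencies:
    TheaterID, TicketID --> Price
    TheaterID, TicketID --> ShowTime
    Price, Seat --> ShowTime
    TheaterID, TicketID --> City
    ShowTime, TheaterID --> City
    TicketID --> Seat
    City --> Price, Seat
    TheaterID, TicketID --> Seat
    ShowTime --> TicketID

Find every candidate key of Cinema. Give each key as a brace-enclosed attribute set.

{City, TheaterID}, {Price, Seat, TheaterID}, {ShowTime, TheaterID}, {TheaterID, TicketID}

Attributes never on any right-hand side: {TheaterID} — every candidate key must contain it.
{City, TheaterID} is a candidate key since {City, TheaterID}⁺ = {City, Price, Seat, ShowTime, TheaterID, TicketID} covers every attribute.
{ShowTime, TheaterID} is a candidate key since {ShowTime, TheaterID}⁺ = {City, Price, Seat, ShowTime, TheaterID, TicketID} covers every attribute.
{TheaterID, TicketID} is a candidate key since {TheaterID, TicketID}⁺ = {City, Price, Seat, ShowTime, TheaterID, TicketID} covers every attribute.
{Price, Seat, TheaterID} is a candidate key since {Price, Seat, TheaterID}⁺ = {City, Price, Seat, ShowTime, TheaterID, TicketID} covers every attribute.
These are minimal and exhaustive — every other superkey contains one of them.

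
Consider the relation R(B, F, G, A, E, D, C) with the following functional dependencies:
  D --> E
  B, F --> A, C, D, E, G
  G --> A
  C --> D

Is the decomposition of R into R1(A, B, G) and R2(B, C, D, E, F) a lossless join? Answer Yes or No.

No

The shared attributes are {B} and {B}⁺ = {B}.
Neither R1 nor R2 is contained in that closure, so the decomposition is lossy.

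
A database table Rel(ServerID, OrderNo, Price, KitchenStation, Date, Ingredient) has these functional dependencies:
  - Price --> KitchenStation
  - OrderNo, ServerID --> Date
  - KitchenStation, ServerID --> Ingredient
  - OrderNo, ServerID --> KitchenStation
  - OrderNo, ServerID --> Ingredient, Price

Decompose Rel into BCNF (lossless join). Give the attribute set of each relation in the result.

{Date, OrderNo, Price, ServerID}; {Ingredient, Price, ServerID}; {KitchenStation, Price}

Candidate key of the original relation: {OrderNo, ServerID}.
{Date, Ingredient, KitchenStation, OrderNo, Price, ServerID}: {Price} determines {KitchenStation, Price} here but is not a superkey — split on Price --> KitchenStation, giving {KitchenStation, Price} and {Date, Ingredient, OrderNo, Price, ServerID}.
{KitchenStation, Price} has no BCNF violation.
{Date, Ingredient, OrderNo, Price, ServerID}: {Price, ServerID} determines {Ingredient, Price, ServerID} here but is not a superkey — split on Price, ServerID --> Ingredient, giving {Ingredient, Price, ServerID} and {Date, OrderNo, Price, ServerID}.
{Ingredient, Price, ServerID} has no BCNF violation.
{Date, OrderNo, Price, ServerID} has no BCNF violation.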